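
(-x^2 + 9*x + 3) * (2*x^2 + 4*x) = -2*x^4 + 14*x^3 + 42*x^2 + 12*x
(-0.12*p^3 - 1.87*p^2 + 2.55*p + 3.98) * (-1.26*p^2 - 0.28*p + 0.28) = 0.1512*p^5 + 2.3898*p^4 - 2.723*p^3 - 6.2524*p^2 - 0.4004*p + 1.1144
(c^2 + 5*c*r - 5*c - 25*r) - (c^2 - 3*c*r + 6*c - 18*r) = 8*c*r - 11*c - 7*r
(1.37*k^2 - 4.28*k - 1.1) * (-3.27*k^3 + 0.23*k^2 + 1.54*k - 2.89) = -4.4799*k^5 + 14.3107*k^4 + 4.7224*k^3 - 10.8035*k^2 + 10.6752*k + 3.179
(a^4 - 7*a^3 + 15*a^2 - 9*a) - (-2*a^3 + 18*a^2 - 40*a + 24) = a^4 - 5*a^3 - 3*a^2 + 31*a - 24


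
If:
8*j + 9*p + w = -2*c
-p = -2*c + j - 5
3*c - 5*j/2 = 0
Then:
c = -5*w/94 - 225/94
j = -3*w/47 - 135/47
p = 145/47 - 2*w/47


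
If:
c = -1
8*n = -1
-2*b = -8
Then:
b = 4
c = -1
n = -1/8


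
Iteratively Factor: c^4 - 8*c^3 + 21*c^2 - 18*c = (c)*(c^3 - 8*c^2 + 21*c - 18) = c*(c - 3)*(c^2 - 5*c + 6) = c*(c - 3)^2*(c - 2)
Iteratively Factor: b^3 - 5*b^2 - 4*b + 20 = (b - 2)*(b^2 - 3*b - 10) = (b - 2)*(b + 2)*(b - 5)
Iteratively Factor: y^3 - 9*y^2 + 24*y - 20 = (y - 2)*(y^2 - 7*y + 10) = (y - 5)*(y - 2)*(y - 2)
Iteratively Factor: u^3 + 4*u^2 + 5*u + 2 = (u + 2)*(u^2 + 2*u + 1) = (u + 1)*(u + 2)*(u + 1)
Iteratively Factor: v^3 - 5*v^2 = (v)*(v^2 - 5*v) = v^2*(v - 5)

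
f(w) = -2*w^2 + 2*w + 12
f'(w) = 2 - 4*w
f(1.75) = 9.38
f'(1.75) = -5.00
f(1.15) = 11.66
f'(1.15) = -2.60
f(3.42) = -4.55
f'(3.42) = -11.68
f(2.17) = 6.92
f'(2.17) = -6.68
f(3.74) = -8.50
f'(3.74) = -12.96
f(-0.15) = 11.66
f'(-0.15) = 2.60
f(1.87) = 8.75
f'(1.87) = -5.48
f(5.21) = -31.87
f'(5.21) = -18.84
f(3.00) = 0.00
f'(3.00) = -10.00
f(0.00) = 12.00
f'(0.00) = 2.00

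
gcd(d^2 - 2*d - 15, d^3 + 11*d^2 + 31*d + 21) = d + 3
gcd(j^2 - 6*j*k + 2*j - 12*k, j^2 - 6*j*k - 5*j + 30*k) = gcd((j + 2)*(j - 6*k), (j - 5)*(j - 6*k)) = j - 6*k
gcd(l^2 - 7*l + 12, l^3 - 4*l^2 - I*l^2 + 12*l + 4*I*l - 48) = l - 4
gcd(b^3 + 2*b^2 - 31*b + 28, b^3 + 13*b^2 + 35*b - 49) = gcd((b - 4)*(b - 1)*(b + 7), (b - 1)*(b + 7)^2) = b^2 + 6*b - 7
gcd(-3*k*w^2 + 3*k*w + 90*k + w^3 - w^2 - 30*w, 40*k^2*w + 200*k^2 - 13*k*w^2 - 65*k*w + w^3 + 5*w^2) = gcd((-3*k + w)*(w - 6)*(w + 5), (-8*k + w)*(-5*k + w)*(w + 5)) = w + 5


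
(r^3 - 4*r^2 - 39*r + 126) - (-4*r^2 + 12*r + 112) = r^3 - 51*r + 14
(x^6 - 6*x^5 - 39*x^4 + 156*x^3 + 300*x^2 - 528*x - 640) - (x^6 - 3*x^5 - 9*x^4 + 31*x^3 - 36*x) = -3*x^5 - 30*x^4 + 125*x^3 + 300*x^2 - 492*x - 640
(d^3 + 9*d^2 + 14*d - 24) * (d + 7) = d^4 + 16*d^3 + 77*d^2 + 74*d - 168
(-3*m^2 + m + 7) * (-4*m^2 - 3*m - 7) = 12*m^4 + 5*m^3 - 10*m^2 - 28*m - 49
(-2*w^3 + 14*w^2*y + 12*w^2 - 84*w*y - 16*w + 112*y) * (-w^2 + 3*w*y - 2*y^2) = 2*w^5 - 20*w^4*y - 12*w^4 + 46*w^3*y^2 + 120*w^3*y + 16*w^3 - 28*w^2*y^3 - 276*w^2*y^2 - 160*w^2*y + 168*w*y^3 + 368*w*y^2 - 224*y^3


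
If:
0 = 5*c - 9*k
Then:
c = 9*k/5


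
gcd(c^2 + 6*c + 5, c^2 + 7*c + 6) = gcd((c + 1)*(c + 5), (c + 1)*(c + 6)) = c + 1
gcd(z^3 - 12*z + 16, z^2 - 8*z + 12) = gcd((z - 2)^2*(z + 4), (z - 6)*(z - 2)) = z - 2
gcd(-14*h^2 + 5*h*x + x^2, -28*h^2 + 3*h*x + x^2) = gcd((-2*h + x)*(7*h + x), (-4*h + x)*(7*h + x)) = 7*h + x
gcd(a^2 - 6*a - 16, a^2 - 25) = 1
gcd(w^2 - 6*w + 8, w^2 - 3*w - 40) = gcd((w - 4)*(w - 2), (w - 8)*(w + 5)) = 1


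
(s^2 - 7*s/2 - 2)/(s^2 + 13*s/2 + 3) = (s - 4)/(s + 6)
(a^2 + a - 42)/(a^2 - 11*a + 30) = (a + 7)/(a - 5)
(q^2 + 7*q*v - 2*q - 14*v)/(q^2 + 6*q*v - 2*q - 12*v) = (q + 7*v)/(q + 6*v)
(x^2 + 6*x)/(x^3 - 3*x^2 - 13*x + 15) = x*(x + 6)/(x^3 - 3*x^2 - 13*x + 15)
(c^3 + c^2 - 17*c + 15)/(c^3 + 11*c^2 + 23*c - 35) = (c - 3)/(c + 7)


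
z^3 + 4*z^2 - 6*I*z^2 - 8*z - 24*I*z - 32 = (z + 4)*(z - 4*I)*(z - 2*I)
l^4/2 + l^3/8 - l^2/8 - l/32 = l*(l/2 + 1/4)*(l - 1/2)*(l + 1/4)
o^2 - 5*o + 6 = (o - 3)*(o - 2)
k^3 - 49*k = k*(k - 7)*(k + 7)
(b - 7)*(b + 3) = b^2 - 4*b - 21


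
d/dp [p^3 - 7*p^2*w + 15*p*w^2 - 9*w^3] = 3*p^2 - 14*p*w + 15*w^2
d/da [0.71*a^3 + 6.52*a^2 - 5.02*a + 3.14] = 2.13*a^2 + 13.04*a - 5.02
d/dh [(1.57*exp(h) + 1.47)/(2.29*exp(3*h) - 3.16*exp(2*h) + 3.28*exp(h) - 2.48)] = (-7.1906*exp(3*h) - 5.1377*exp(2*h) + 9.2904*exp(h) - 8.7152)*exp(h)/(5.2441*exp(6*h) - 14.4728*exp(5*h) + 25.008*exp(4*h) - 32.088*exp(3*h) + 26.432*exp(2*h) - 16.2688*exp(h) + 6.1504)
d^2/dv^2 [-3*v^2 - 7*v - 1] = -6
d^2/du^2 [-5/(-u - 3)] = 10/(u + 3)^3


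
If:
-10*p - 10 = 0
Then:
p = -1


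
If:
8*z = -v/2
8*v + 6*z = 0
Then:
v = 0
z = 0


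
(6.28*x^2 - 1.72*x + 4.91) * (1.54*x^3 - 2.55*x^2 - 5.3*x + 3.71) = 9.6712*x^5 - 18.6628*x^4 - 21.3366*x^3 + 19.8943*x^2 - 32.4042*x + 18.2161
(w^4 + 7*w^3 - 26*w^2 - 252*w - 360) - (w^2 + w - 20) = w^4 + 7*w^3 - 27*w^2 - 253*w - 340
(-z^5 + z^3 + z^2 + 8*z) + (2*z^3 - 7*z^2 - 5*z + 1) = -z^5 + 3*z^3 - 6*z^2 + 3*z + 1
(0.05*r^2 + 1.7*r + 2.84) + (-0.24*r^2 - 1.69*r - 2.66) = -0.19*r^2 + 0.01*r + 0.18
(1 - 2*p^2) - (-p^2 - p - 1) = -p^2 + p + 2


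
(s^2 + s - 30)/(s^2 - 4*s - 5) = (s + 6)/(s + 1)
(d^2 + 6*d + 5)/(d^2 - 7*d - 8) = (d + 5)/(d - 8)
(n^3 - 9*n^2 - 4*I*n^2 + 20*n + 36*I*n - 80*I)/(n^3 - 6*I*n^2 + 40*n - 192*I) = (n^2 - 9*n + 20)/(n^2 - 2*I*n + 48)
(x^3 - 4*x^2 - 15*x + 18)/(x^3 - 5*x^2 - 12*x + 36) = (x - 1)/(x - 2)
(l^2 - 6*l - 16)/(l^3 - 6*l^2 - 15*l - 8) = (l + 2)/(l^2 + 2*l + 1)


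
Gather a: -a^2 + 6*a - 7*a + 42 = -a^2 - a + 42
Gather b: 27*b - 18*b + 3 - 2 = 9*b + 1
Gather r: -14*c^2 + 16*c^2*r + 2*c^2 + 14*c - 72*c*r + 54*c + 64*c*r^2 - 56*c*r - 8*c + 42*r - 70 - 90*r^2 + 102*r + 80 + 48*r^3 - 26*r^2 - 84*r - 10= -12*c^2 + 60*c + 48*r^3 + r^2*(64*c - 116) + r*(16*c^2 - 128*c + 60)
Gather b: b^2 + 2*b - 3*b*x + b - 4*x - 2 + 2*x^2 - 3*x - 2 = b^2 + b*(3 - 3*x) + 2*x^2 - 7*x - 4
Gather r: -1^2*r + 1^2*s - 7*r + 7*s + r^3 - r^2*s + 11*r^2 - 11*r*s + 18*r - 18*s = r^3 + r^2*(11 - s) + r*(10 - 11*s) - 10*s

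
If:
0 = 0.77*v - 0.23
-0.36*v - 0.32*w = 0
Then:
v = 0.30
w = -0.34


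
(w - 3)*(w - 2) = w^2 - 5*w + 6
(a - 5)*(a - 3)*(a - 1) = a^3 - 9*a^2 + 23*a - 15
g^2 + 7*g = g*(g + 7)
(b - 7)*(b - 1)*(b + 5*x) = b^3 + 5*b^2*x - 8*b^2 - 40*b*x + 7*b + 35*x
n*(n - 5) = n^2 - 5*n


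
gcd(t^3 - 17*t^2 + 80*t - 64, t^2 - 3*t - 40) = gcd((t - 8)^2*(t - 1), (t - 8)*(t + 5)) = t - 8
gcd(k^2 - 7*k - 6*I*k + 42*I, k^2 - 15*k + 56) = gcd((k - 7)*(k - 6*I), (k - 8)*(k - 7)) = k - 7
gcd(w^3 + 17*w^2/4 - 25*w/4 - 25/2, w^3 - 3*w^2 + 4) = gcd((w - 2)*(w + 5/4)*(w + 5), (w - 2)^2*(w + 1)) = w - 2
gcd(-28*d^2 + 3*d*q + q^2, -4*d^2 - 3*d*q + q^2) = -4*d + q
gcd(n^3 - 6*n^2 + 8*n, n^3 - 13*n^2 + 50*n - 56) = n^2 - 6*n + 8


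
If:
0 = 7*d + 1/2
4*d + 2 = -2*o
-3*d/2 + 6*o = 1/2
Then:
No Solution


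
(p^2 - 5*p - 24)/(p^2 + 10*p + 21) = (p - 8)/(p + 7)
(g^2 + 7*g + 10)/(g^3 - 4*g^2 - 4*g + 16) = (g + 5)/(g^2 - 6*g + 8)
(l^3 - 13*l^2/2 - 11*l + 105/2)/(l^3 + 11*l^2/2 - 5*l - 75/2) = (l - 7)/(l + 5)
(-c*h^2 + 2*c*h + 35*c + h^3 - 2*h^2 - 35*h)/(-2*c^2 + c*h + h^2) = (h^2 - 2*h - 35)/(2*c + h)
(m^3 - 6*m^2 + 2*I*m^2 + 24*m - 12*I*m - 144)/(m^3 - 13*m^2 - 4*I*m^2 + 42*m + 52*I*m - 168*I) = (m + 6*I)/(m - 7)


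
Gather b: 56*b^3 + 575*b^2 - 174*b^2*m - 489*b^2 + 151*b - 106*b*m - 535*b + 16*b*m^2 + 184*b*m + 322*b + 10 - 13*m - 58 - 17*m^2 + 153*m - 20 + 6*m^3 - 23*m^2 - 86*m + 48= 56*b^3 + b^2*(86 - 174*m) + b*(16*m^2 + 78*m - 62) + 6*m^3 - 40*m^2 + 54*m - 20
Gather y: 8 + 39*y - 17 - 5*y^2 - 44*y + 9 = -5*y^2 - 5*y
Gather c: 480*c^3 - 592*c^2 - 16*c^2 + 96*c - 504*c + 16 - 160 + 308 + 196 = 480*c^3 - 608*c^2 - 408*c + 360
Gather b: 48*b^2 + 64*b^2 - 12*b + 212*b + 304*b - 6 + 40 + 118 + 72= 112*b^2 + 504*b + 224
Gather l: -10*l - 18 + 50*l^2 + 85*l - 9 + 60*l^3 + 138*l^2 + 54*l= 60*l^3 + 188*l^2 + 129*l - 27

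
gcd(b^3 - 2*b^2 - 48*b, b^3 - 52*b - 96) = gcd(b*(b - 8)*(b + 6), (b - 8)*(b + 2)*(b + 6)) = b^2 - 2*b - 48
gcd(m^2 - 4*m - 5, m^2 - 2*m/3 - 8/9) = 1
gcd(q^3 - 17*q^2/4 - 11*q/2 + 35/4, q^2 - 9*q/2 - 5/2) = q - 5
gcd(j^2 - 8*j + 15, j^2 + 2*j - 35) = j - 5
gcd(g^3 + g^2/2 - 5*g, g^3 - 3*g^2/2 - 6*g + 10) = g^2 + g/2 - 5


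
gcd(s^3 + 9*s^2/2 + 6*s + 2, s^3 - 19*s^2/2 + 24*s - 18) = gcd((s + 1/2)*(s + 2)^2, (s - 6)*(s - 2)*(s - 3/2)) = 1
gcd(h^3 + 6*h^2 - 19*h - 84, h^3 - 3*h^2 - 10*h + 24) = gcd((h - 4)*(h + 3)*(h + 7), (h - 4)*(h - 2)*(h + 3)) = h^2 - h - 12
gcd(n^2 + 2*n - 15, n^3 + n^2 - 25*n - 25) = n + 5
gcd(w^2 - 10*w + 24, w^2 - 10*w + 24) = w^2 - 10*w + 24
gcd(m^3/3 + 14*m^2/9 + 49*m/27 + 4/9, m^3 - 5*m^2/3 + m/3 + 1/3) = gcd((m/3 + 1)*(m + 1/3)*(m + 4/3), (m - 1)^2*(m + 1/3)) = m + 1/3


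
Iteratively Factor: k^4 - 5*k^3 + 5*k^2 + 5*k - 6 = (k + 1)*(k^3 - 6*k^2 + 11*k - 6) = (k - 3)*(k + 1)*(k^2 - 3*k + 2) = (k - 3)*(k - 1)*(k + 1)*(k - 2)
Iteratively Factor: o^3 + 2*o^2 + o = (o + 1)*(o^2 + o) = o*(o + 1)*(o + 1)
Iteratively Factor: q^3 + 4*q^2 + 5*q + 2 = (q + 1)*(q^2 + 3*q + 2) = (q + 1)^2*(q + 2)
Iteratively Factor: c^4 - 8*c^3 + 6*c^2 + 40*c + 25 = (c + 1)*(c^3 - 9*c^2 + 15*c + 25) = (c - 5)*(c + 1)*(c^2 - 4*c - 5) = (c - 5)^2*(c + 1)*(c + 1)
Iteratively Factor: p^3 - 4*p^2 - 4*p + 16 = (p - 4)*(p^2 - 4) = (p - 4)*(p - 2)*(p + 2)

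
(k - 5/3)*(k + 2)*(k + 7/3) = k^3 + 8*k^2/3 - 23*k/9 - 70/9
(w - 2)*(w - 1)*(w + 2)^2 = w^4 + w^3 - 6*w^2 - 4*w + 8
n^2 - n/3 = n*(n - 1/3)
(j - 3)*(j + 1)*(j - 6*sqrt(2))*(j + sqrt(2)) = j^4 - 5*sqrt(2)*j^3 - 2*j^3 - 15*j^2 + 10*sqrt(2)*j^2 + 15*sqrt(2)*j + 24*j + 36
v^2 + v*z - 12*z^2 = (v - 3*z)*(v + 4*z)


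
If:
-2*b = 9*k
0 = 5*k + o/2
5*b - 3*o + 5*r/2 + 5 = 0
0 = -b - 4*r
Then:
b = 24/11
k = -16/33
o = 160/33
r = -6/11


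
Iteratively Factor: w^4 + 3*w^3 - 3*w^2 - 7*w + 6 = (w + 3)*(w^3 - 3*w + 2) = (w - 1)*(w + 3)*(w^2 + w - 2) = (w - 1)^2*(w + 3)*(w + 2)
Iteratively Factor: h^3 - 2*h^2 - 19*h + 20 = (h - 1)*(h^2 - h - 20) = (h - 5)*(h - 1)*(h + 4)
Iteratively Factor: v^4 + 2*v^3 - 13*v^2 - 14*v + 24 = (v - 3)*(v^3 + 5*v^2 + 2*v - 8) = (v - 3)*(v + 4)*(v^2 + v - 2) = (v - 3)*(v - 1)*(v + 4)*(v + 2)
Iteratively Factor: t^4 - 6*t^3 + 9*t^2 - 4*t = (t - 1)*(t^3 - 5*t^2 + 4*t) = (t - 4)*(t - 1)*(t^2 - t) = t*(t - 4)*(t - 1)*(t - 1)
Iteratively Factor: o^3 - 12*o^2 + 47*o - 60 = (o - 5)*(o^2 - 7*o + 12) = (o - 5)*(o - 3)*(o - 4)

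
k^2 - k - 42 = (k - 7)*(k + 6)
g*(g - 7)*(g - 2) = g^3 - 9*g^2 + 14*g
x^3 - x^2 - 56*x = x*(x - 8)*(x + 7)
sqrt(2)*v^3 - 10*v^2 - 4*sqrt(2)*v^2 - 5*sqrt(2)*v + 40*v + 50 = (v - 5)*(v - 5*sqrt(2))*(sqrt(2)*v + sqrt(2))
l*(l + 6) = l^2 + 6*l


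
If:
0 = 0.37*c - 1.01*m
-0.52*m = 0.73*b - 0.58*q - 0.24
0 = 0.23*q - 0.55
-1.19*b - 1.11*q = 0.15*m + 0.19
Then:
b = -3.38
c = 21.51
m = 7.88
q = 2.39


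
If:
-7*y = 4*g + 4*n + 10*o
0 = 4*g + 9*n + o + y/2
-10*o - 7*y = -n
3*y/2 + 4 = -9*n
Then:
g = 20/159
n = -16/159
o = 76/53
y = -328/159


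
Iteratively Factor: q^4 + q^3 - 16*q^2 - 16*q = (q - 4)*(q^3 + 5*q^2 + 4*q) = (q - 4)*(q + 1)*(q^2 + 4*q) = q*(q - 4)*(q + 1)*(q + 4)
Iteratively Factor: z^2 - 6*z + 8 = (z - 2)*(z - 4)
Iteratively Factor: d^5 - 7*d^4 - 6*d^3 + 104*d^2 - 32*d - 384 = (d + 2)*(d^4 - 9*d^3 + 12*d^2 + 80*d - 192) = (d - 4)*(d + 2)*(d^3 - 5*d^2 - 8*d + 48) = (d - 4)^2*(d + 2)*(d^2 - d - 12) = (d - 4)^3*(d + 2)*(d + 3)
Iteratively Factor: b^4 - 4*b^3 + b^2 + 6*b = (b)*(b^3 - 4*b^2 + b + 6) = b*(b - 3)*(b^2 - b - 2) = b*(b - 3)*(b + 1)*(b - 2)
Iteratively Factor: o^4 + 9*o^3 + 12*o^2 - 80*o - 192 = (o + 4)*(o^3 + 5*o^2 - 8*o - 48) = (o + 4)^2*(o^2 + o - 12) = (o + 4)^3*(o - 3)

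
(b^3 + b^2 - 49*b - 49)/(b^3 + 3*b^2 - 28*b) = (b^2 - 6*b - 7)/(b*(b - 4))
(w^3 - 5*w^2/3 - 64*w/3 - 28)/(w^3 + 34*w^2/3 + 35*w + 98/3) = (w - 6)/(w + 7)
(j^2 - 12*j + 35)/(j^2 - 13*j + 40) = (j - 7)/(j - 8)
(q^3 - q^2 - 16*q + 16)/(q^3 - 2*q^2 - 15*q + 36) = (q^2 - 5*q + 4)/(q^2 - 6*q + 9)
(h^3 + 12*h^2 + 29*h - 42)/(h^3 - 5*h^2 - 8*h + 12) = (h^2 + 13*h + 42)/(h^2 - 4*h - 12)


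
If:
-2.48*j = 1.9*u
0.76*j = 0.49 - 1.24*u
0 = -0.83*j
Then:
No Solution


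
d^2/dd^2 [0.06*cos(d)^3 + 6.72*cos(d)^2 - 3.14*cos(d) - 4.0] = 3.095*cos(d) - 13.44*cos(2*d) - 0.135*cos(3*d)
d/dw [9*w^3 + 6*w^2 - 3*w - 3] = 27*w^2 + 12*w - 3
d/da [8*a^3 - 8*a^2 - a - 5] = 24*a^2 - 16*a - 1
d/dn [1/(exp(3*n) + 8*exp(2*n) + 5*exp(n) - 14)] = (-3*exp(2*n) - 16*exp(n) - 5)*exp(n)/(exp(3*n) + 8*exp(2*n) + 5*exp(n) - 14)^2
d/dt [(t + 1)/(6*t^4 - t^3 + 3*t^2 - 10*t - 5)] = (-18*t^4 - 22*t^3 - 6*t + 5)/(36*t^8 - 12*t^7 + 37*t^6 - 126*t^5 - 31*t^4 - 50*t^3 + 70*t^2 + 100*t + 25)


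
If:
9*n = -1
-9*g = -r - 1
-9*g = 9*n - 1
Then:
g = 2/9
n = -1/9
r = 1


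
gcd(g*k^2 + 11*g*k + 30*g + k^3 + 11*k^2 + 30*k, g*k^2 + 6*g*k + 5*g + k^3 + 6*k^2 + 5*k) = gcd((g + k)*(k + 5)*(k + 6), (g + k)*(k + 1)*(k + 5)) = g*k + 5*g + k^2 + 5*k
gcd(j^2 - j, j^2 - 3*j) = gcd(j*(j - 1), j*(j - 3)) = j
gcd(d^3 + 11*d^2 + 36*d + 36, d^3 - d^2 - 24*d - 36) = d^2 + 5*d + 6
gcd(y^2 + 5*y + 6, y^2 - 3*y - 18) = y + 3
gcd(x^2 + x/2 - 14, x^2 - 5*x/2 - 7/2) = x - 7/2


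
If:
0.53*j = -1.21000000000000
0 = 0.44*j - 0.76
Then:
No Solution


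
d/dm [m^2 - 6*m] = 2*m - 6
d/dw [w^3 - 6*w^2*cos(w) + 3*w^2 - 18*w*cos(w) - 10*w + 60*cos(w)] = 6*w^2*sin(w) + 3*w^2 + 18*w*sin(w) - 12*w*cos(w) + 6*w - 60*sin(w) - 18*cos(w) - 10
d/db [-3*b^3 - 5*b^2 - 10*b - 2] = -9*b^2 - 10*b - 10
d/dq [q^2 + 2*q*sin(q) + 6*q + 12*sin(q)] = 2*q*cos(q) + 2*q + 2*sin(q) + 12*cos(q) + 6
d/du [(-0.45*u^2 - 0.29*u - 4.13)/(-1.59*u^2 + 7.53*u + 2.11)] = (-3.8496*u^2 - 15.0324*u + 30.487)/(2.5281*u^4 - 23.9454*u^3 + 49.9911*u^2 + 31.7766*u + 4.4521)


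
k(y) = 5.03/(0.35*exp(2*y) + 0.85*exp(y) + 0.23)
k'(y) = 5.03*(-0.7*exp(2*y) - 0.85*exp(y))/(0.35*exp(2*y) + 0.85*exp(y) + 0.23)^2 = (-3.521*exp(y) - 4.2755)*exp(y)/(0.35*exp(2*y) + 0.85*exp(y) + 0.23)^2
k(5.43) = 0.00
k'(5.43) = -0.00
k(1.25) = 0.67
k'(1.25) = -1.04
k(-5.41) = 21.51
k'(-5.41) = -0.35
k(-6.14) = 21.70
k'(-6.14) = -0.17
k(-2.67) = 17.31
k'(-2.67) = -3.71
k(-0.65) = 6.54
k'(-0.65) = -5.40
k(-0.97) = 8.35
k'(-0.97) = -5.86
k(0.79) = 1.32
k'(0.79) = -1.83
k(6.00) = 0.00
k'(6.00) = 0.00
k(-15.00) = 21.87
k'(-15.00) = 0.00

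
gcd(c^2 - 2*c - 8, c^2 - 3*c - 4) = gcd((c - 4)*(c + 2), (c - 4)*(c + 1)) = c - 4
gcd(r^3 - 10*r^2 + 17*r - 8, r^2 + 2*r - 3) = r - 1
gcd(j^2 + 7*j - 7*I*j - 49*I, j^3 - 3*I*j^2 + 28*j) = j - 7*I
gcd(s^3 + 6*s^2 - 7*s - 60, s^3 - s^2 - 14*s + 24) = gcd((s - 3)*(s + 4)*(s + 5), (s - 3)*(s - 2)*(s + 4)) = s^2 + s - 12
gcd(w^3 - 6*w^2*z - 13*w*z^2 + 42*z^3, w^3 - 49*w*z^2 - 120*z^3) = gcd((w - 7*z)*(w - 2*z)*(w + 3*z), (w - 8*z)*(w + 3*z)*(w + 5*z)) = w + 3*z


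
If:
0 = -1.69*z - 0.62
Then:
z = -0.37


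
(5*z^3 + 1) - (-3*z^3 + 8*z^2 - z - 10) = 8*z^3 - 8*z^2 + z + 11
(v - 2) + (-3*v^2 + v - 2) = -3*v^2 + 2*v - 4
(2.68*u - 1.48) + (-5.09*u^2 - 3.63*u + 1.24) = -5.09*u^2 - 0.95*u - 0.24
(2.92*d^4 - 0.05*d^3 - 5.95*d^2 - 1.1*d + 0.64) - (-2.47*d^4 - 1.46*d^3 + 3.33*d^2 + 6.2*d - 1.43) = 5.39*d^4 + 1.41*d^3 - 9.28*d^2 - 7.3*d + 2.07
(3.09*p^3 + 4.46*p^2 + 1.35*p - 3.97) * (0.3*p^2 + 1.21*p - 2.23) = 0.927*p^5 + 5.0769*p^4 - 1.0891*p^3 - 9.5033*p^2 - 7.8142*p + 8.8531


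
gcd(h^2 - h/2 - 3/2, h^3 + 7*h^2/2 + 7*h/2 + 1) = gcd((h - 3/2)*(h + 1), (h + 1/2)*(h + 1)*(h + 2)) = h + 1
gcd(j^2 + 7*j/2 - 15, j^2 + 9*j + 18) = j + 6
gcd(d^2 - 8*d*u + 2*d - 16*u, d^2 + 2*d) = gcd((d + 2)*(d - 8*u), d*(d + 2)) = d + 2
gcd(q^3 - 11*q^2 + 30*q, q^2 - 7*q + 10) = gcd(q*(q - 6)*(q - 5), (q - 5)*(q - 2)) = q - 5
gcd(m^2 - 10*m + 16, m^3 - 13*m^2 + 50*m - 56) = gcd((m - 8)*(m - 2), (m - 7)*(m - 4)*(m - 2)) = m - 2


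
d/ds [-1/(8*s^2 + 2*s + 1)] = 2*(8*s + 1)/(8*s^2 + 2*s + 1)^2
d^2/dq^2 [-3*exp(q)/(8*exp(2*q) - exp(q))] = (-192*exp(q) - 24)*exp(q)/(512*exp(3*q) - 192*exp(2*q) + 24*exp(q) - 1)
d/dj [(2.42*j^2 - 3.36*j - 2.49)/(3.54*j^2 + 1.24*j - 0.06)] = (14.8952*j^2 + 17.3388*j + 3.2892)/(12.5316*j^4 + 8.7792*j^3 + 1.1128*j^2 - 0.1488*j + 0.0036)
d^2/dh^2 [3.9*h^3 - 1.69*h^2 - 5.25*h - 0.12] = 23.4*h - 3.38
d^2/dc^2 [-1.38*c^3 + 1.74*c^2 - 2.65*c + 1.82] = 3.48 - 8.28*c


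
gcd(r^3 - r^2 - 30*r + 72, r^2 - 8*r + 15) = r - 3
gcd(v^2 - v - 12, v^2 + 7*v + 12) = v + 3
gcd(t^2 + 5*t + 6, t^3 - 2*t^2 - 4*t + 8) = t + 2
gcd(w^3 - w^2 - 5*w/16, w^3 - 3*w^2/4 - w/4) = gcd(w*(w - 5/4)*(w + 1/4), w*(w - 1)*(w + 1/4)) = w^2 + w/4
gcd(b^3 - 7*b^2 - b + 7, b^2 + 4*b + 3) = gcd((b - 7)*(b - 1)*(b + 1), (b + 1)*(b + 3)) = b + 1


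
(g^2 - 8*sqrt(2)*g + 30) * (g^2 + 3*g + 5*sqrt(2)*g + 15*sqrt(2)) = g^4 - 3*sqrt(2)*g^3 + 3*g^3 - 50*g^2 - 9*sqrt(2)*g^2 - 150*g + 150*sqrt(2)*g + 450*sqrt(2)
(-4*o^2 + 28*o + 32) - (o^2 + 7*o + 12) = -5*o^2 + 21*o + 20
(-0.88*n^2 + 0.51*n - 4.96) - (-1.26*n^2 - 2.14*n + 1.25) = 0.38*n^2 + 2.65*n - 6.21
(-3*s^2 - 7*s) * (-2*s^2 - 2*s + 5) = 6*s^4 + 20*s^3 - s^2 - 35*s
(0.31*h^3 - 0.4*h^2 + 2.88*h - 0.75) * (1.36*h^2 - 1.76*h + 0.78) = 0.4216*h^5 - 1.0896*h^4 + 4.8626*h^3 - 6.4008*h^2 + 3.5664*h - 0.585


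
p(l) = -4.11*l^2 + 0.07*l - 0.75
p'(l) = 0.07 - 8.22*l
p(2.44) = -25.05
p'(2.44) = -19.99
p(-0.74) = -3.05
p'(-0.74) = 6.15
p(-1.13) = -6.08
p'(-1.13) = 9.36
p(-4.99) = -103.44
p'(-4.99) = 41.09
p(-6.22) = -160.19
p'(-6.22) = 51.20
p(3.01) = -37.78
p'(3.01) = -24.67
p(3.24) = -43.67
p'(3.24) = -26.56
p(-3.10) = -40.46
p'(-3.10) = 25.55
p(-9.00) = -334.29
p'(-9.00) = 74.05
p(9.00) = -333.03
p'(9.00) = -73.91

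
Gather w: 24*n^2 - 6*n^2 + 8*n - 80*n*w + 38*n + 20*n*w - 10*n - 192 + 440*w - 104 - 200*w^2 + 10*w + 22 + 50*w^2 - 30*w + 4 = 18*n^2 + 36*n - 150*w^2 + w*(420 - 60*n) - 270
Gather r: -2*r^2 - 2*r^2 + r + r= -4*r^2 + 2*r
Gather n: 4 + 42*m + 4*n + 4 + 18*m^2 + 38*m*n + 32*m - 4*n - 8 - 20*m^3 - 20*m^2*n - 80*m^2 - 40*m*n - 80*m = -20*m^3 - 62*m^2 - 6*m + n*(-20*m^2 - 2*m)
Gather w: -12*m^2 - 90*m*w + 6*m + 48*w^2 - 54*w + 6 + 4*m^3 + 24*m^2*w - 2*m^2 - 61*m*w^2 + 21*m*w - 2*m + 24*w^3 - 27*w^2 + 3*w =4*m^3 - 14*m^2 + 4*m + 24*w^3 + w^2*(21 - 61*m) + w*(24*m^2 - 69*m - 51) + 6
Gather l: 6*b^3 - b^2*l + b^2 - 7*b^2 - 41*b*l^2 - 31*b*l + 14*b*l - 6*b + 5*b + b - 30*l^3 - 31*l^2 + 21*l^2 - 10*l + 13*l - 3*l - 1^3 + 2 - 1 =6*b^3 - 6*b^2 - 30*l^3 + l^2*(-41*b - 10) + l*(-b^2 - 17*b)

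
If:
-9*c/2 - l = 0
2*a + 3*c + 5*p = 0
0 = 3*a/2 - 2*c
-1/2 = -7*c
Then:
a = 2/21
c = 1/14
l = -9/28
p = -17/210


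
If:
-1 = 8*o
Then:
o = -1/8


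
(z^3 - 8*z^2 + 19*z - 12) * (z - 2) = z^4 - 10*z^3 + 35*z^2 - 50*z + 24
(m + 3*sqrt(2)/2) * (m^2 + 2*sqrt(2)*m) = m^3 + 7*sqrt(2)*m^2/2 + 6*m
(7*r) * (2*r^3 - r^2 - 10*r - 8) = 14*r^4 - 7*r^3 - 70*r^2 - 56*r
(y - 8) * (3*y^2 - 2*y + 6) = 3*y^3 - 26*y^2 + 22*y - 48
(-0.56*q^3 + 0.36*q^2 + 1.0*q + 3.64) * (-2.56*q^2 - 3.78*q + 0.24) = 1.4336*q^5 + 1.1952*q^4 - 4.0552*q^3 - 13.012*q^2 - 13.5192*q + 0.8736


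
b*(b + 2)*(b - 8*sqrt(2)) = b^3 - 8*sqrt(2)*b^2 + 2*b^2 - 16*sqrt(2)*b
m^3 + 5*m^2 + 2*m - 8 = (m - 1)*(m + 2)*(m + 4)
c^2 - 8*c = c*(c - 8)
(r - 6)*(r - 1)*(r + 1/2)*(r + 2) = r^4 - 9*r^3/2 - 21*r^2/2 + 8*r + 6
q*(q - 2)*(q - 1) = q^3 - 3*q^2 + 2*q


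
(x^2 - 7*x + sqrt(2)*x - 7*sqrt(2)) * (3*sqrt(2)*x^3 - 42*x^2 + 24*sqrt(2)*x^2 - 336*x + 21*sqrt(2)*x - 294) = 3*sqrt(2)*x^5 - 36*x^4 + 3*sqrt(2)*x^4 - 189*sqrt(2)*x^3 - 36*x^3 - 189*sqrt(2)*x^2 + 1764*x^2 + 1764*x + 2058*sqrt(2)*x + 2058*sqrt(2)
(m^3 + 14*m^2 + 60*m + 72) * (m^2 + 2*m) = m^5 + 16*m^4 + 88*m^3 + 192*m^2 + 144*m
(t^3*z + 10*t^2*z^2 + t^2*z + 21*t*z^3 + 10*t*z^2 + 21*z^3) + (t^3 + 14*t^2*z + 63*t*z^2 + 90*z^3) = t^3*z + t^3 + 10*t^2*z^2 + 15*t^2*z + 21*t*z^3 + 73*t*z^2 + 111*z^3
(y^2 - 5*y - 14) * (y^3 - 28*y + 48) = y^5 - 5*y^4 - 42*y^3 + 188*y^2 + 152*y - 672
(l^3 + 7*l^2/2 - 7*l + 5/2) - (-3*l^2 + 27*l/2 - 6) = l^3 + 13*l^2/2 - 41*l/2 + 17/2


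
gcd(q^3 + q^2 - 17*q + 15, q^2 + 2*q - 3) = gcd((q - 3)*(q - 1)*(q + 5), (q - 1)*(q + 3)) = q - 1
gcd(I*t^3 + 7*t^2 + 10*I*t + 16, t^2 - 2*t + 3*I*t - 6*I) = 1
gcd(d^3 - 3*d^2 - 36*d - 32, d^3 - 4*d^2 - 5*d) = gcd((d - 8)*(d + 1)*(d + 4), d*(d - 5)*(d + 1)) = d + 1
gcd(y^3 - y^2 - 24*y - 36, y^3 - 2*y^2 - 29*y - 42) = y^2 + 5*y + 6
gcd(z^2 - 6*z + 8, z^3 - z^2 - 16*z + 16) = z - 4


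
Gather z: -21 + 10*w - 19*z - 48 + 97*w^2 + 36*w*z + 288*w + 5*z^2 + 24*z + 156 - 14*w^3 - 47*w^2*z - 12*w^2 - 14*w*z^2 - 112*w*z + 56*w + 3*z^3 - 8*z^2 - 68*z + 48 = -14*w^3 + 85*w^2 + 354*w + 3*z^3 + z^2*(-14*w - 3) + z*(-47*w^2 - 76*w - 63) + 135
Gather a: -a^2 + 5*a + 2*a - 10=-a^2 + 7*a - 10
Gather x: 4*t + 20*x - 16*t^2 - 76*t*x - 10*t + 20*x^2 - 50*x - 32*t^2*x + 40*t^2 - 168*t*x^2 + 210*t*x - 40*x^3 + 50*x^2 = 24*t^2 - 6*t - 40*x^3 + x^2*(70 - 168*t) + x*(-32*t^2 + 134*t - 30)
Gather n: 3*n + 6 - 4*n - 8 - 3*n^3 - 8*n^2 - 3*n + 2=-3*n^3 - 8*n^2 - 4*n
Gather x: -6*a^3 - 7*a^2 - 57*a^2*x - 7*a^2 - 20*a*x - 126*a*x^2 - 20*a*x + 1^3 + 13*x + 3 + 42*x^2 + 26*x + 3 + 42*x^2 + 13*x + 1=-6*a^3 - 14*a^2 + x^2*(84 - 126*a) + x*(-57*a^2 - 40*a + 52) + 8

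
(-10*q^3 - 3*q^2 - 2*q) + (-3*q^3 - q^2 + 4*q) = -13*q^3 - 4*q^2 + 2*q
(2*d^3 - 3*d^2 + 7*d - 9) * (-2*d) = -4*d^4 + 6*d^3 - 14*d^2 + 18*d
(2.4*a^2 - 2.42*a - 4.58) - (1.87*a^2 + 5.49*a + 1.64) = 0.53*a^2 - 7.91*a - 6.22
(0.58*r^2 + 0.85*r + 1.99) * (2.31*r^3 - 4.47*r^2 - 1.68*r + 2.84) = 1.3398*r^5 - 0.6291*r^4 - 0.177*r^3 - 8.6761*r^2 - 0.9292*r + 5.6516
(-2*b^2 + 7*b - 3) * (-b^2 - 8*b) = 2*b^4 + 9*b^3 - 53*b^2 + 24*b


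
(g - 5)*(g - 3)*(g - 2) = g^3 - 10*g^2 + 31*g - 30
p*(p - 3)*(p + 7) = p^3 + 4*p^2 - 21*p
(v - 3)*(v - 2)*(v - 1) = v^3 - 6*v^2 + 11*v - 6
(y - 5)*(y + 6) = y^2 + y - 30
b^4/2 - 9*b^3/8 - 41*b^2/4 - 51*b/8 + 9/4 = (b/2 + 1/2)*(b - 6)*(b - 1/4)*(b + 3)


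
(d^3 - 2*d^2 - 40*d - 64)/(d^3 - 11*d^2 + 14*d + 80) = (d + 4)/(d - 5)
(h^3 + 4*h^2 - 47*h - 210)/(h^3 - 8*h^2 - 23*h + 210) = (h + 6)/(h - 6)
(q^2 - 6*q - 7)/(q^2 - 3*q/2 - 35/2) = 2*(-q^2 + 6*q + 7)/(-2*q^2 + 3*q + 35)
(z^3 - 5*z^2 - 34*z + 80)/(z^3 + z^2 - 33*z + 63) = (z^3 - 5*z^2 - 34*z + 80)/(z^3 + z^2 - 33*z + 63)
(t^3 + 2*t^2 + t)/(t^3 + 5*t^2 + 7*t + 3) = t/(t + 3)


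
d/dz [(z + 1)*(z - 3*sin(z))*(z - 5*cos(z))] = (z + 1)*(z - 3*sin(z))*(5*sin(z) + 1) - (z + 1)*(z - 5*cos(z))*(3*cos(z) - 1) + (z - 3*sin(z))*(z - 5*cos(z))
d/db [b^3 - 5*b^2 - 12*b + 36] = 3*b^2 - 10*b - 12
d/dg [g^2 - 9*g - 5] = 2*g - 9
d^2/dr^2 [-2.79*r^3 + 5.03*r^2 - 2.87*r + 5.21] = 10.06 - 16.74*r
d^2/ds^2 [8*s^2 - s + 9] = 16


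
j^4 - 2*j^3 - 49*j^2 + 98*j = j*(j - 7)*(j - 2)*(j + 7)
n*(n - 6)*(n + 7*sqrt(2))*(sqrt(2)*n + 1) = sqrt(2)*n^4 - 6*sqrt(2)*n^3 + 15*n^3 - 90*n^2 + 7*sqrt(2)*n^2 - 42*sqrt(2)*n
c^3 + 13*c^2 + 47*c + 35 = (c + 1)*(c + 5)*(c + 7)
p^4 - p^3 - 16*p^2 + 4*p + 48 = (p - 4)*(p - 2)*(p + 2)*(p + 3)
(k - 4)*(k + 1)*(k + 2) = k^3 - k^2 - 10*k - 8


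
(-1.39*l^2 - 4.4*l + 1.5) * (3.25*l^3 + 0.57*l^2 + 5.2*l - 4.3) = -4.5175*l^5 - 15.0923*l^4 - 4.861*l^3 - 16.048*l^2 + 26.72*l - 6.45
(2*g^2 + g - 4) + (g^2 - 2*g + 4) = 3*g^2 - g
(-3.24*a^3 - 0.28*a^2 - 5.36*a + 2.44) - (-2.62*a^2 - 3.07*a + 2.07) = -3.24*a^3 + 2.34*a^2 - 2.29*a + 0.37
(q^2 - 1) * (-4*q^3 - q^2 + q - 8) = -4*q^5 - q^4 + 5*q^3 - 7*q^2 - q + 8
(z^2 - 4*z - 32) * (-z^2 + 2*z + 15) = -z^4 + 6*z^3 + 39*z^2 - 124*z - 480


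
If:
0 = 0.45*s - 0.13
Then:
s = 0.29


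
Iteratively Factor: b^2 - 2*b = (b - 2)*(b)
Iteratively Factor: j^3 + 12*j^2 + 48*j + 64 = (j + 4)*(j^2 + 8*j + 16) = (j + 4)^2*(j + 4)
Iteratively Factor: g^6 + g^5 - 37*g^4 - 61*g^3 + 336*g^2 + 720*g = (g + 3)*(g^5 - 2*g^4 - 31*g^3 + 32*g^2 + 240*g) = (g - 5)*(g + 3)*(g^4 + 3*g^3 - 16*g^2 - 48*g) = (g - 5)*(g + 3)^2*(g^3 - 16*g) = (g - 5)*(g + 3)^2*(g + 4)*(g^2 - 4*g) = (g - 5)*(g - 4)*(g + 3)^2*(g + 4)*(g)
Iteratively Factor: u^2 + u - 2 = (u - 1)*(u + 2)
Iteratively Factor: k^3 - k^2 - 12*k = (k)*(k^2 - k - 12) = k*(k - 4)*(k + 3)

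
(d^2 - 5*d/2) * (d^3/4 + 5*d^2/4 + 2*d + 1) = d^5/4 + 5*d^4/8 - 9*d^3/8 - 4*d^2 - 5*d/2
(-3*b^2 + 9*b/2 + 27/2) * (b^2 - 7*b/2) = -3*b^4 + 15*b^3 - 9*b^2/4 - 189*b/4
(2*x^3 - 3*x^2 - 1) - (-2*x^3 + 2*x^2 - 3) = 4*x^3 - 5*x^2 + 2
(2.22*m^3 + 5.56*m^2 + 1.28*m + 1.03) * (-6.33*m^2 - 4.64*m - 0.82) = -14.0526*m^5 - 45.4956*m^4 - 35.7212*m^3 - 17.0183*m^2 - 5.8288*m - 0.8446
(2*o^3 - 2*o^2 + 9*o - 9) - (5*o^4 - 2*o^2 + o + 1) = -5*o^4 + 2*o^3 + 8*o - 10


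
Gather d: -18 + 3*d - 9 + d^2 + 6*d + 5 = d^2 + 9*d - 22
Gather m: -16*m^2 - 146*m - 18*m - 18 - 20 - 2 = -16*m^2 - 164*m - 40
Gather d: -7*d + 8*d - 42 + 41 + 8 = d + 7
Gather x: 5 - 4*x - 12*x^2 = -12*x^2 - 4*x + 5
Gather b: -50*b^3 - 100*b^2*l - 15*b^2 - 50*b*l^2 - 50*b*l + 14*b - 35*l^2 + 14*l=-50*b^3 + b^2*(-100*l - 15) + b*(-50*l^2 - 50*l + 14) - 35*l^2 + 14*l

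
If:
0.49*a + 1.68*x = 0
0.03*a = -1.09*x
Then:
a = 0.00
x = 0.00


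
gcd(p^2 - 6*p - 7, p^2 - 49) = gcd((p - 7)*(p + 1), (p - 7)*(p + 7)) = p - 7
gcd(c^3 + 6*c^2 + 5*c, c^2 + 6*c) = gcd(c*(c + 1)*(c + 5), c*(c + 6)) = c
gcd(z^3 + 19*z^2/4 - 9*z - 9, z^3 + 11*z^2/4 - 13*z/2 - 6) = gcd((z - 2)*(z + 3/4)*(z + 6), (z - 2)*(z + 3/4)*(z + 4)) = z^2 - 5*z/4 - 3/2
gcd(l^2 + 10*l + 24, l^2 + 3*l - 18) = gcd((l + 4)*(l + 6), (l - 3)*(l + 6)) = l + 6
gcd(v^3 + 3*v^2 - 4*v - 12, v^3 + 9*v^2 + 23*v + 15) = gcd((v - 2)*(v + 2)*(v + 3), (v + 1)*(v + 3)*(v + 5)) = v + 3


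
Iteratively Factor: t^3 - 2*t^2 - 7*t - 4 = (t + 1)*(t^2 - 3*t - 4) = (t - 4)*(t + 1)*(t + 1)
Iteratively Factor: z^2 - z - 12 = (z - 4)*(z + 3)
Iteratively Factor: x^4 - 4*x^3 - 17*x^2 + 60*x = (x - 5)*(x^3 + x^2 - 12*x) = x*(x - 5)*(x^2 + x - 12) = x*(x - 5)*(x + 4)*(x - 3)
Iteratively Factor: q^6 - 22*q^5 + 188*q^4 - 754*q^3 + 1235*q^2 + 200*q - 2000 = (q + 1)*(q^5 - 23*q^4 + 211*q^3 - 965*q^2 + 2200*q - 2000) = (q - 5)*(q + 1)*(q^4 - 18*q^3 + 121*q^2 - 360*q + 400) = (q - 5)*(q - 4)*(q + 1)*(q^3 - 14*q^2 + 65*q - 100) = (q - 5)^2*(q - 4)*(q + 1)*(q^2 - 9*q + 20) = (q - 5)^3*(q - 4)*(q + 1)*(q - 4)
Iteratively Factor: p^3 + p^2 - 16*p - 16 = (p + 1)*(p^2 - 16) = (p - 4)*(p + 1)*(p + 4)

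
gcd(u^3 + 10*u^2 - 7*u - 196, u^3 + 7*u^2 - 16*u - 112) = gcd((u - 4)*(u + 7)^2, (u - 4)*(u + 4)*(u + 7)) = u^2 + 3*u - 28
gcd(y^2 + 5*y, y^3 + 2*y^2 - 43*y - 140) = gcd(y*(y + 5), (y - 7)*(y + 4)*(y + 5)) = y + 5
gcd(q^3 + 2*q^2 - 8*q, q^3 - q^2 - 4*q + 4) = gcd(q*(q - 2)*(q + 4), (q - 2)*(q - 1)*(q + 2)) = q - 2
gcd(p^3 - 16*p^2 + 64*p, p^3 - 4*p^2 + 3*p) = p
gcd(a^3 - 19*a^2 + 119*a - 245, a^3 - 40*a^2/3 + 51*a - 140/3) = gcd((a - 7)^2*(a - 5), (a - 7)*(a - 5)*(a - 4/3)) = a^2 - 12*a + 35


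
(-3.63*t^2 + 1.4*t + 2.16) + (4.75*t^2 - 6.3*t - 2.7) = 1.12*t^2 - 4.9*t - 0.54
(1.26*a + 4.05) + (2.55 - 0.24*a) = 1.02*a + 6.6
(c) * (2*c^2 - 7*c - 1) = 2*c^3 - 7*c^2 - c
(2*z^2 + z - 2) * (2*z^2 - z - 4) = 4*z^4 - 13*z^2 - 2*z + 8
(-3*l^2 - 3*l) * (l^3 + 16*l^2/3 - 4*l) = -3*l^5 - 19*l^4 - 4*l^3 + 12*l^2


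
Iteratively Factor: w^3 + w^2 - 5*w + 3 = (w + 3)*(w^2 - 2*w + 1) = (w - 1)*(w + 3)*(w - 1)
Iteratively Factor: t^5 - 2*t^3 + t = (t - 1)*(t^4 + t^3 - t^2 - t) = t*(t - 1)*(t^3 + t^2 - t - 1) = t*(t - 1)*(t + 1)*(t^2 - 1) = t*(t - 1)*(t + 1)^2*(t - 1)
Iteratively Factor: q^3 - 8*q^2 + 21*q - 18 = (q - 2)*(q^2 - 6*q + 9) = (q - 3)*(q - 2)*(q - 3)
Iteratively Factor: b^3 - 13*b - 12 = (b - 4)*(b^2 + 4*b + 3) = (b - 4)*(b + 3)*(b + 1)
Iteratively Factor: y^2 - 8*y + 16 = (y - 4)*(y - 4)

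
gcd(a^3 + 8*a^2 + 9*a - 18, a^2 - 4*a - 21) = a + 3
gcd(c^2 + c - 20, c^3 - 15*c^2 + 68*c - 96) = c - 4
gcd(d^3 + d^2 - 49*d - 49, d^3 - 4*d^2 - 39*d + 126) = d - 7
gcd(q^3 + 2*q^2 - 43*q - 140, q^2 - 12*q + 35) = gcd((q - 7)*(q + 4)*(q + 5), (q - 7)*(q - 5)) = q - 7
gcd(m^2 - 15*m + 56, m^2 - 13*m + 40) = m - 8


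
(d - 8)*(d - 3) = d^2 - 11*d + 24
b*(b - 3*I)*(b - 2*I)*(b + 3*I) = b^4 - 2*I*b^3 + 9*b^2 - 18*I*b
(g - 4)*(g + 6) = g^2 + 2*g - 24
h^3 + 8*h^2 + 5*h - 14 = (h - 1)*(h + 2)*(h + 7)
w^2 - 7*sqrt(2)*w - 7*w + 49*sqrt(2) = (w - 7)*(w - 7*sqrt(2))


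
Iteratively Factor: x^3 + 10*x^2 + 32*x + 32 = (x + 4)*(x^2 + 6*x + 8) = (x + 4)^2*(x + 2)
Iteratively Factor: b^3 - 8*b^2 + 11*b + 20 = (b - 5)*(b^2 - 3*b - 4) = (b - 5)*(b - 4)*(b + 1)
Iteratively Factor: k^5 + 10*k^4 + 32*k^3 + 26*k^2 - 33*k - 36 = (k + 1)*(k^4 + 9*k^3 + 23*k^2 + 3*k - 36) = (k + 1)*(k + 3)*(k^3 + 6*k^2 + 5*k - 12) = (k - 1)*(k + 1)*(k + 3)*(k^2 + 7*k + 12) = (k - 1)*(k + 1)*(k + 3)^2*(k + 4)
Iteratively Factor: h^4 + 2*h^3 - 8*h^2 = (h)*(h^3 + 2*h^2 - 8*h) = h*(h - 2)*(h^2 + 4*h) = h^2*(h - 2)*(h + 4)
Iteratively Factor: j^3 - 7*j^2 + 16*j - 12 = (j - 3)*(j^2 - 4*j + 4) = (j - 3)*(j - 2)*(j - 2)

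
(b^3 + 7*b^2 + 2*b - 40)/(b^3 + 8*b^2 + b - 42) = (b^2 + 9*b + 20)/(b^2 + 10*b + 21)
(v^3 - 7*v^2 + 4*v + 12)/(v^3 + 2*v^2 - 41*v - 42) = (v - 2)/(v + 7)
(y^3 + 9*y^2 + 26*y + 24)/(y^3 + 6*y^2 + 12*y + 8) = (y^2 + 7*y + 12)/(y^2 + 4*y + 4)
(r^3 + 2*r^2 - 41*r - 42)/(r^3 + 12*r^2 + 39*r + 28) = (r - 6)/(r + 4)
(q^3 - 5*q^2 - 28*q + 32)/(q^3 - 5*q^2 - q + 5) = (q^2 - 4*q - 32)/(q^2 - 4*q - 5)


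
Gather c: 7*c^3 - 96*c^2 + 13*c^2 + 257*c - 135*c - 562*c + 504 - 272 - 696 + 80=7*c^3 - 83*c^2 - 440*c - 384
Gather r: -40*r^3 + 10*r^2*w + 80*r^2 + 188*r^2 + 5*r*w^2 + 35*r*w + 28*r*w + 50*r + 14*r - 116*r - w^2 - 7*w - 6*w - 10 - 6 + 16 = -40*r^3 + r^2*(10*w + 268) + r*(5*w^2 + 63*w - 52) - w^2 - 13*w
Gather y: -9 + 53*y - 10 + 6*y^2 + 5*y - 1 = 6*y^2 + 58*y - 20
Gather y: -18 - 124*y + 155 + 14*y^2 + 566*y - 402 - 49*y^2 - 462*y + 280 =-35*y^2 - 20*y + 15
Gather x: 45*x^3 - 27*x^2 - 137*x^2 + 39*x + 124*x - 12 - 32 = 45*x^3 - 164*x^2 + 163*x - 44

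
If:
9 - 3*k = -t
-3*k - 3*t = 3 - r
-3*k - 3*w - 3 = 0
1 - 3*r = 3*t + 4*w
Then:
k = 104/41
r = 264/41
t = -57/41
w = -145/41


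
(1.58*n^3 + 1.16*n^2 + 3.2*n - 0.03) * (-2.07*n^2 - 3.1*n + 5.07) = -3.2706*n^5 - 7.2992*n^4 - 2.2094*n^3 - 3.9767*n^2 + 16.317*n - 0.1521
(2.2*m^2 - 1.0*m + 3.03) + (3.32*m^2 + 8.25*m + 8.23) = 5.52*m^2 + 7.25*m + 11.26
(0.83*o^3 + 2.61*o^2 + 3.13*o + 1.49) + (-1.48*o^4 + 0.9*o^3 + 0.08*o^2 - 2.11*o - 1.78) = -1.48*o^4 + 1.73*o^3 + 2.69*o^2 + 1.02*o - 0.29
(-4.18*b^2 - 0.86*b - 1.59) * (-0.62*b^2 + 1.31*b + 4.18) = 2.5916*b^4 - 4.9426*b^3 - 17.6132*b^2 - 5.6777*b - 6.6462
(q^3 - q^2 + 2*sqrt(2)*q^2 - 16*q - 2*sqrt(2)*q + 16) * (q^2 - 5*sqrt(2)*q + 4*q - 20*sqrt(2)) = q^5 - 3*sqrt(2)*q^4 + 3*q^4 - 40*q^3 - 9*sqrt(2)*q^3 - 108*q^2 + 92*sqrt(2)*q^2 + 144*q + 240*sqrt(2)*q - 320*sqrt(2)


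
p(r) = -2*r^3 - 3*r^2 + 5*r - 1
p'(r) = -6*r^2 - 6*r + 5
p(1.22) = -3.00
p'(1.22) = -11.25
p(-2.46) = -1.68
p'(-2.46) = -16.55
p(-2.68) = 2.55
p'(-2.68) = -22.01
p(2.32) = -30.52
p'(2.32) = -41.21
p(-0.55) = -4.32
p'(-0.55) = 6.48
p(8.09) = -1215.84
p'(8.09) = -436.23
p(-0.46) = -3.74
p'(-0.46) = 6.49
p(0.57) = 0.50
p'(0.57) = -0.37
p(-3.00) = 11.00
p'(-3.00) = -31.00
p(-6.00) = 293.00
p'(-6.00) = -175.00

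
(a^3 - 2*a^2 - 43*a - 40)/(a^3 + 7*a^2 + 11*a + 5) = (a - 8)/(a + 1)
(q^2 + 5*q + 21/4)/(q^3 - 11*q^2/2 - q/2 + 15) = (q + 7/2)/(q^2 - 7*q + 10)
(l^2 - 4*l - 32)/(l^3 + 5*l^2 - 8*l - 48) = (l - 8)/(l^2 + l - 12)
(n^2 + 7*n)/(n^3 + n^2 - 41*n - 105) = n*(n + 7)/(n^3 + n^2 - 41*n - 105)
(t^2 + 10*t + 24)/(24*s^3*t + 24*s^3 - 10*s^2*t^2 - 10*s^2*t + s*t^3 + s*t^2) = (t^2 + 10*t + 24)/(s*(24*s^2*t + 24*s^2 - 10*s*t^2 - 10*s*t + t^3 + t^2))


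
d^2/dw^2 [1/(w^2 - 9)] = 6*(w^2 + 3)/(w^2 - 9)^3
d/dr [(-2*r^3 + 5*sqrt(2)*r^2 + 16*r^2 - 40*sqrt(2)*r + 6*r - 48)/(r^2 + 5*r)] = (-2*r^4 - 20*r^3 + 74*r^2 + 65*sqrt(2)*r^2 + 96*r + 240)/(r^2*(r^2 + 10*r + 25))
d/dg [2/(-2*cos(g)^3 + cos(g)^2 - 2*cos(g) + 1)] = 4*(-3*cos(g)^2 + cos(g) - 1)*sin(g)/((sin(g)^2 - 2)^2*(2*cos(g) - 1)^2)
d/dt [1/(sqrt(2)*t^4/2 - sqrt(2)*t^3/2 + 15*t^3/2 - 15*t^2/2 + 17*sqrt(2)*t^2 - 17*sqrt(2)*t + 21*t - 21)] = 2*(-4*sqrt(2)*t^3 - 45*t^2 + 3*sqrt(2)*t^2 - 68*sqrt(2)*t + 30*t - 42 + 34*sqrt(2))/(sqrt(2)*t^4 - sqrt(2)*t^3 + 15*t^3 - 15*t^2 + 34*sqrt(2)*t^2 - 34*sqrt(2)*t + 42*t - 42)^2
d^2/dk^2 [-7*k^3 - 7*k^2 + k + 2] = -42*k - 14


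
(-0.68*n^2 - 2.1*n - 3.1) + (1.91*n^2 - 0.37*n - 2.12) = 1.23*n^2 - 2.47*n - 5.22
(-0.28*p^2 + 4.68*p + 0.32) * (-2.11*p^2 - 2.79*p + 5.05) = 0.5908*p^4 - 9.0936*p^3 - 15.1464*p^2 + 22.7412*p + 1.616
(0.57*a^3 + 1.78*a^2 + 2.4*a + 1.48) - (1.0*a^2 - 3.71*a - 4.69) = 0.57*a^3 + 0.78*a^2 + 6.11*a + 6.17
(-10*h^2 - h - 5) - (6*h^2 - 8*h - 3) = -16*h^2 + 7*h - 2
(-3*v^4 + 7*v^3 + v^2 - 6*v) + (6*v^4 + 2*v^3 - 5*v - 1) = 3*v^4 + 9*v^3 + v^2 - 11*v - 1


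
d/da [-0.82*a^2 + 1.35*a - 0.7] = 1.35 - 1.64*a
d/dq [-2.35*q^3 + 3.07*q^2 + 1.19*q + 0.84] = -7.05*q^2 + 6.14*q + 1.19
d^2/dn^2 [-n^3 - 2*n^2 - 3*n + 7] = -6*n - 4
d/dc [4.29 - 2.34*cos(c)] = 2.34*sin(c)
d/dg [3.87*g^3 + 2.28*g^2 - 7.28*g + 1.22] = 11.61*g^2 + 4.56*g - 7.28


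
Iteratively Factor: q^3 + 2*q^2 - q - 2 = (q + 2)*(q^2 - 1) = (q - 1)*(q + 2)*(q + 1)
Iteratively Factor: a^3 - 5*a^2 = (a)*(a^2 - 5*a) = a*(a - 5)*(a)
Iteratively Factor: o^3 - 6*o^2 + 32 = (o - 4)*(o^2 - 2*o - 8) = (o - 4)^2*(o + 2)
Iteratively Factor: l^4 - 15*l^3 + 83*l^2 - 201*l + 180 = (l - 3)*(l^3 - 12*l^2 + 47*l - 60) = (l - 4)*(l - 3)*(l^2 - 8*l + 15) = (l - 5)*(l - 4)*(l - 3)*(l - 3)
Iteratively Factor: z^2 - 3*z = (z)*(z - 3)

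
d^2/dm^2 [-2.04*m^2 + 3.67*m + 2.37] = -4.08000000000000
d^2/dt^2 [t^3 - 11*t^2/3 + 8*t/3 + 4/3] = 6*t - 22/3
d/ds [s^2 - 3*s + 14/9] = 2*s - 3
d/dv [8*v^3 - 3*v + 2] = 24*v^2 - 3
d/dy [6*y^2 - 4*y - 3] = 12*y - 4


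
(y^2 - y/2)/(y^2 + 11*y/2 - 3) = y/(y + 6)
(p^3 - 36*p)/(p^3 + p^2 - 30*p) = (p - 6)/(p - 5)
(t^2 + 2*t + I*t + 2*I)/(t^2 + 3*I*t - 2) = (t + 2)/(t + 2*I)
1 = 1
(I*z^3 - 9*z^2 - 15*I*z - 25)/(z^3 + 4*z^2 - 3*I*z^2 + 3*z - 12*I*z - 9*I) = (I*z^3 - 9*z^2 - 15*I*z - 25)/(z^3 + z^2*(4 - 3*I) + z*(3 - 12*I) - 9*I)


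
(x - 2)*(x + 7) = x^2 + 5*x - 14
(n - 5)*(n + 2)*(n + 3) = n^3 - 19*n - 30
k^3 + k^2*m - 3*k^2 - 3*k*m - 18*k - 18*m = (k - 6)*(k + 3)*(k + m)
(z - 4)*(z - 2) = z^2 - 6*z + 8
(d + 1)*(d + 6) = d^2 + 7*d + 6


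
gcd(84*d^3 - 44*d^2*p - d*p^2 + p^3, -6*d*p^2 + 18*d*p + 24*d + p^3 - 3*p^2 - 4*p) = -6*d + p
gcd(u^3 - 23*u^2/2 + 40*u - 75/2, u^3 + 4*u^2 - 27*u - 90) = u - 5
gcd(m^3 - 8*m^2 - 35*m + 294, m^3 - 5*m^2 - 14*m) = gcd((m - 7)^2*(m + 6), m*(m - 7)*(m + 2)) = m - 7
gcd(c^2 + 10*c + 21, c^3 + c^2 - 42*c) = c + 7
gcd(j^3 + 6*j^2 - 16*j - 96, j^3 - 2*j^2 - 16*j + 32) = j^2 - 16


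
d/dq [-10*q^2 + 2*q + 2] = 2 - 20*q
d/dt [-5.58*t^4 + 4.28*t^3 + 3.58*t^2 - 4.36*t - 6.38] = -22.32*t^3 + 12.84*t^2 + 7.16*t - 4.36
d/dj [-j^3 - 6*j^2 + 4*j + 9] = -3*j^2 - 12*j + 4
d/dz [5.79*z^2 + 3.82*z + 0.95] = 11.58*z + 3.82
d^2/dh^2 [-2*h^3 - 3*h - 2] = -12*h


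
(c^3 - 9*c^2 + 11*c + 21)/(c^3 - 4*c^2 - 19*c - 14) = (c - 3)/(c + 2)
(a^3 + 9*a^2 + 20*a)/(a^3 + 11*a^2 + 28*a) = (a + 5)/(a + 7)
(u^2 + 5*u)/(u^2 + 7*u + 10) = u/(u + 2)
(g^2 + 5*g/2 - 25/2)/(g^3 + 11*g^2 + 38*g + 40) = (g - 5/2)/(g^2 + 6*g + 8)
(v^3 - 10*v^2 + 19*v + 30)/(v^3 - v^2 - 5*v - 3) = (v^2 - 11*v + 30)/(v^2 - 2*v - 3)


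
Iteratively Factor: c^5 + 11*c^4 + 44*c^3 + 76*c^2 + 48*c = (c + 2)*(c^4 + 9*c^3 + 26*c^2 + 24*c) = c*(c + 2)*(c^3 + 9*c^2 + 26*c + 24) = c*(c + 2)^2*(c^2 + 7*c + 12) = c*(c + 2)^2*(c + 4)*(c + 3)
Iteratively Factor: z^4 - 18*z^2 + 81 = (z - 3)*(z^3 + 3*z^2 - 9*z - 27) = (z - 3)^2*(z^2 + 6*z + 9) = (z - 3)^2*(z + 3)*(z + 3)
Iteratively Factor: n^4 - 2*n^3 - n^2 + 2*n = (n + 1)*(n^3 - 3*n^2 + 2*n) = (n - 2)*(n + 1)*(n^2 - n) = (n - 2)*(n - 1)*(n + 1)*(n)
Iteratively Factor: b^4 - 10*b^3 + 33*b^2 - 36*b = (b)*(b^3 - 10*b^2 + 33*b - 36) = b*(b - 3)*(b^2 - 7*b + 12) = b*(b - 3)^2*(b - 4)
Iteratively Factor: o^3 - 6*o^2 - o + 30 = (o - 3)*(o^2 - 3*o - 10) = (o - 5)*(o - 3)*(o + 2)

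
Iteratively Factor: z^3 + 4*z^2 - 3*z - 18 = (z + 3)*(z^2 + z - 6) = (z + 3)^2*(z - 2)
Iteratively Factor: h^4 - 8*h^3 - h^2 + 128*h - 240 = (h + 4)*(h^3 - 12*h^2 + 47*h - 60) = (h - 5)*(h + 4)*(h^2 - 7*h + 12) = (h - 5)*(h - 4)*(h + 4)*(h - 3)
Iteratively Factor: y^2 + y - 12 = (y + 4)*(y - 3)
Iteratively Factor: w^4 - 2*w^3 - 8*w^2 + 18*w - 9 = (w - 1)*(w^3 - w^2 - 9*w + 9) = (w - 1)*(w + 3)*(w^2 - 4*w + 3) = (w - 1)^2*(w + 3)*(w - 3)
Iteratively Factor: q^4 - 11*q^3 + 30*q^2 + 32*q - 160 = (q - 4)*(q^3 - 7*q^2 + 2*q + 40) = (q - 4)*(q + 2)*(q^2 - 9*q + 20) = (q - 4)^2*(q + 2)*(q - 5)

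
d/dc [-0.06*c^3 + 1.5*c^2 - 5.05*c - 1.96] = -0.18*c^2 + 3.0*c - 5.05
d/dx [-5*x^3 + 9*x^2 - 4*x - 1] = -15*x^2 + 18*x - 4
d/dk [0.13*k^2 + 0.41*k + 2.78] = 0.26*k + 0.41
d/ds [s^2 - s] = 2*s - 1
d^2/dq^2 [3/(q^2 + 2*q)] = 6*(-q*(q + 2) + 4*(q + 1)^2)/(q^3*(q + 2)^3)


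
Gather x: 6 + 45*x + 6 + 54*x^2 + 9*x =54*x^2 + 54*x + 12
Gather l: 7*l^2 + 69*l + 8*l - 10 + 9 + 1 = 7*l^2 + 77*l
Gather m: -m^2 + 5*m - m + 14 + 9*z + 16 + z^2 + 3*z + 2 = -m^2 + 4*m + z^2 + 12*z + 32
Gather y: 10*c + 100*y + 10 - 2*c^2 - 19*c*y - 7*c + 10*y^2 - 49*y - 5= -2*c^2 + 3*c + 10*y^2 + y*(51 - 19*c) + 5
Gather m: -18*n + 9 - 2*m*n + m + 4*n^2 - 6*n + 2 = m*(1 - 2*n) + 4*n^2 - 24*n + 11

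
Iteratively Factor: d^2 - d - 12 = (d - 4)*(d + 3)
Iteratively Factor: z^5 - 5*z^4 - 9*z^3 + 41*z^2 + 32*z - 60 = (z - 1)*(z^4 - 4*z^3 - 13*z^2 + 28*z + 60) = (z - 1)*(z + 2)*(z^3 - 6*z^2 - z + 30) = (z - 5)*(z - 1)*(z + 2)*(z^2 - z - 6) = (z - 5)*(z - 1)*(z + 2)^2*(z - 3)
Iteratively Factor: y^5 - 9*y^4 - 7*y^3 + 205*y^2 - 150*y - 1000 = (y - 5)*(y^4 - 4*y^3 - 27*y^2 + 70*y + 200) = (y - 5)^2*(y^3 + y^2 - 22*y - 40) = (y - 5)^2*(y + 4)*(y^2 - 3*y - 10) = (y - 5)^3*(y + 4)*(y + 2)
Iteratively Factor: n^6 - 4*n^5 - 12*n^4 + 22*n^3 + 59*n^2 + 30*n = (n + 1)*(n^5 - 5*n^4 - 7*n^3 + 29*n^2 + 30*n) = (n - 3)*(n + 1)*(n^4 - 2*n^3 - 13*n^2 - 10*n) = (n - 3)*(n + 1)*(n + 2)*(n^3 - 4*n^2 - 5*n) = (n - 3)*(n + 1)^2*(n + 2)*(n^2 - 5*n) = n*(n - 3)*(n + 1)^2*(n + 2)*(n - 5)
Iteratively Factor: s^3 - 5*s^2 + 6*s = (s - 3)*(s^2 - 2*s) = s*(s - 3)*(s - 2)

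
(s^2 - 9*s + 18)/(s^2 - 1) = (s^2 - 9*s + 18)/(s^2 - 1)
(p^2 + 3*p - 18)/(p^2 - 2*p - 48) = (p - 3)/(p - 8)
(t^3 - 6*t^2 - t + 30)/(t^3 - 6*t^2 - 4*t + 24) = (t^2 - 8*t + 15)/(t^2 - 8*t + 12)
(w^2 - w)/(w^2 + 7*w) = (w - 1)/(w + 7)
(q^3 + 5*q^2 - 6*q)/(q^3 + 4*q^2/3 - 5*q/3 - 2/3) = 3*q*(q + 6)/(3*q^2 + 7*q + 2)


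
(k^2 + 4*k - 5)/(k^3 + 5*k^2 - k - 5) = 1/(k + 1)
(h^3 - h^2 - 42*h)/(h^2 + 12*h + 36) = h*(h - 7)/(h + 6)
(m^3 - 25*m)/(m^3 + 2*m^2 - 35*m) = (m + 5)/(m + 7)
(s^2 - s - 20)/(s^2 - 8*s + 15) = (s + 4)/(s - 3)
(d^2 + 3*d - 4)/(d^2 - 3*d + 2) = (d + 4)/(d - 2)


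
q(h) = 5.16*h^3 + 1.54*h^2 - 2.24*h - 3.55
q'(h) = 15.48*h^2 + 3.08*h - 2.24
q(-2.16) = -43.53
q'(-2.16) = 63.33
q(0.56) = -3.42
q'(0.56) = 4.34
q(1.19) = 4.66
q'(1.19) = 23.35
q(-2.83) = -101.83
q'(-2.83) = 113.02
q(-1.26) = -8.60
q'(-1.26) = 18.46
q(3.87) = 309.92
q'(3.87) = 241.52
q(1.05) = 1.77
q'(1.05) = 18.06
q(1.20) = 4.90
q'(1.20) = 23.75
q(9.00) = 3862.67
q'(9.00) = 1279.36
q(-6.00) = -1049.23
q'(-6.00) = 536.56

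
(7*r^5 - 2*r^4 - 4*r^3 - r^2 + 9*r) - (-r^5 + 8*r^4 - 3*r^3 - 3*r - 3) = 8*r^5 - 10*r^4 - r^3 - r^2 + 12*r + 3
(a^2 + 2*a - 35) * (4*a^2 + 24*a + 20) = 4*a^4 + 32*a^3 - 72*a^2 - 800*a - 700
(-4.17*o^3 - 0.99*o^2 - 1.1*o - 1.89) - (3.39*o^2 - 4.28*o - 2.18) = -4.17*o^3 - 4.38*o^2 + 3.18*o + 0.29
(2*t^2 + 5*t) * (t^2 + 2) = 2*t^4 + 5*t^3 + 4*t^2 + 10*t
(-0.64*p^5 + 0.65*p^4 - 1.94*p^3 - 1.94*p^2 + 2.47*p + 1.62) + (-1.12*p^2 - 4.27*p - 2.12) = -0.64*p^5 + 0.65*p^4 - 1.94*p^3 - 3.06*p^2 - 1.8*p - 0.5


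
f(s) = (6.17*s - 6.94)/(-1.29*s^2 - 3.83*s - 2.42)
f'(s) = (2.58*s + 3.83)*(6.17*s - 6.94)/(-1.29*s^2 - 3.83*s - 2.42)^2 + 6.17/(-1.29*s^2 - 3.83*s - 2.42) = (7.9593*s^2 - 17.9052*s - 41.5116)/(1.6641*s^4 + 9.8814*s^3 + 20.9125*s^2 + 18.5372*s + 5.8564)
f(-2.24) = 66.22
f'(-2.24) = 392.05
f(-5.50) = 2.01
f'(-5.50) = 0.72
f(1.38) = -0.15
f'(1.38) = -0.49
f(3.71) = -0.46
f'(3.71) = 0.00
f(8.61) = -0.35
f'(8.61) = 0.02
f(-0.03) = 3.09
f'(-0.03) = -7.70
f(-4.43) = 3.18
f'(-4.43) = 1.67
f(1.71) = -0.28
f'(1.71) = -0.30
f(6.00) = -0.42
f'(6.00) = 0.03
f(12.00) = -0.29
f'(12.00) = 0.02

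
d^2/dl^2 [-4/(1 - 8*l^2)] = 64*(24*l^2 + 1)/(8*l^2 - 1)^3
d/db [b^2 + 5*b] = 2*b + 5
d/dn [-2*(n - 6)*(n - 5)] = 22 - 4*n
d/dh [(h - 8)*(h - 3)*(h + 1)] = 3*h^2 - 20*h + 13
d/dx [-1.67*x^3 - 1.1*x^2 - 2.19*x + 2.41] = -5.01*x^2 - 2.2*x - 2.19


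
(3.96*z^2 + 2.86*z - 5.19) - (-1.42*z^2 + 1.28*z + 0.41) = 5.38*z^2 + 1.58*z - 5.6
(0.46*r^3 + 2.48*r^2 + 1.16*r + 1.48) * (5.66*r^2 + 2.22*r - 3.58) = 2.6036*r^5 + 15.058*r^4 + 10.4244*r^3 + 2.0736*r^2 - 0.8672*r - 5.2984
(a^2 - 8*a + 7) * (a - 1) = a^3 - 9*a^2 + 15*a - 7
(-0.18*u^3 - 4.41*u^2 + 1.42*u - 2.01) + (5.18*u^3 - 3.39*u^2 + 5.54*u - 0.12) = 5.0*u^3 - 7.8*u^2 + 6.96*u - 2.13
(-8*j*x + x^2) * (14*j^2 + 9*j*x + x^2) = -112*j^3*x - 58*j^2*x^2 + j*x^3 + x^4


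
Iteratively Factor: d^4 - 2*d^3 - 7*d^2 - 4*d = (d + 1)*(d^3 - 3*d^2 - 4*d) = (d - 4)*(d + 1)*(d^2 + d) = d*(d - 4)*(d + 1)*(d + 1)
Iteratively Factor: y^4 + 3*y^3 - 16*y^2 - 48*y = (y + 3)*(y^3 - 16*y) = (y + 3)*(y + 4)*(y^2 - 4*y) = (y - 4)*(y + 3)*(y + 4)*(y)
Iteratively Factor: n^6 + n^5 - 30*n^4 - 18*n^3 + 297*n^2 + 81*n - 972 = (n - 3)*(n^5 + 4*n^4 - 18*n^3 - 72*n^2 + 81*n + 324) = (n - 3)*(n + 3)*(n^4 + n^3 - 21*n^2 - 9*n + 108) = (n - 3)^2*(n + 3)*(n^3 + 4*n^2 - 9*n - 36) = (n - 3)^3*(n + 3)*(n^2 + 7*n + 12) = (n - 3)^3*(n + 3)^2*(n + 4)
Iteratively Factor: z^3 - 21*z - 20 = (z - 5)*(z^2 + 5*z + 4) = (z - 5)*(z + 1)*(z + 4)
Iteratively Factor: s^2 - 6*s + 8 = (s - 4)*(s - 2)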